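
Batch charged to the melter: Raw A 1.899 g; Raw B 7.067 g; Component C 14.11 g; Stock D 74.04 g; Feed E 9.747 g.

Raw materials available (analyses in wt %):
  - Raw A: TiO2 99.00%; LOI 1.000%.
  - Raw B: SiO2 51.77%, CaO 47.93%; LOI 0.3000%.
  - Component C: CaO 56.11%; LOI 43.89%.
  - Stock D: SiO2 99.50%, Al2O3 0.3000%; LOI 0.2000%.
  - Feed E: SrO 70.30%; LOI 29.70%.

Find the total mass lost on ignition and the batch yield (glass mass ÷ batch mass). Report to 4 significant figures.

Mid-chain values are printed, rounded to four significant figures, alongside each step. All internal work keeps full precision from start to finish. A single rounding yields each reported number. The derived quantities are carried in full precision (totals, the five compositions, ignition loss, glass mass, the yield) from the batch weights at 97.59 g of glass, as set out in the problem or the answer.
Per-material ignition loss:
  Raw A: 1.899 × 0.01000 = 0.01899 g
  Raw B: 7.067 × 0.003000 = 0.02120 g
  Component C: 14.11 × 0.4389 = 6.193 g
  Stock D: 74.04 × 0.002000 = 0.1481 g
  Feed E: 9.747 × 0.2970 = 2.895 g
Total LOI = 9.276 g
Glass = batch − LOI = 106.9 − 9.276 = 97.59 g

LOI loss = 9.276 g; glass = 97.59 g; yield = 91.32%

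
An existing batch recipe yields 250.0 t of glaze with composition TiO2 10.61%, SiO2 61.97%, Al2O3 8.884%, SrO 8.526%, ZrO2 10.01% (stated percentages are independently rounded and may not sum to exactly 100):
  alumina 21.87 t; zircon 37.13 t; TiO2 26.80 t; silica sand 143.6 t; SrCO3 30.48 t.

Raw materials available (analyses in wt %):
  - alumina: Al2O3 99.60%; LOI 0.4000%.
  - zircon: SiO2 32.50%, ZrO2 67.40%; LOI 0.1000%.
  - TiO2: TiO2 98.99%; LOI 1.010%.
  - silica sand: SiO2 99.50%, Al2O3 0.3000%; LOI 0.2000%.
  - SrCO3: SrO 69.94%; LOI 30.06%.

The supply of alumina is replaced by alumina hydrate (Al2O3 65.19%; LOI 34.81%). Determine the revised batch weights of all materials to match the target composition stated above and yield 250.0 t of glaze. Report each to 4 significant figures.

All internal work keeps full float precision from first step to last; working values are printed, rounded to 4 significant digits, as written — every reported figure takes exactly one rounding. All derived quantities are re-derived in full precision (yield, the totals, LOI, five oxide percentages, net glass mass) from the weighed amounts per 250.0 t of glass, as given in problem or answer.
Oxide mass targets, per 250.0 t glaze:
  TiO2: 10.61% × 250.0 = 26.52 t
  SiO2: 61.97% × 250.0 = 154.9 t
  Al2O3: 8.884% × 250.0 = 22.21 t
  SrO: 8.526% × 250.0 = 21.32 t
  ZrO2: 10.01% × 250.0 = 25.02 t
Sums-versus-targets review using the reported weights, per the basis as stated (oxide sums agree with the targets within answer rounding):
  TiO2: 26.80·0.9899 = 26.53 t (target 26.52 t)
  SiO2: 37.13·0.3250 + 143.6·0.9950 = 154.9 t (target 154.9 t)
  Al2O3: 33.41·0.6519 + 143.6·0.003000 = 22.21 t (target 22.21 t)
  SrO: 30.48·0.6994 = 21.32 t (target 21.32 t)
  ZrO2: 37.13·0.6740 = 25.03 t (target 25.02 t)
Glass-mass bookkeeping: batch total minus LOI = 250.0 t (targets for the oxides total 250.0 t; the stated basis being 250.0 t — any gap is answer rounding).
Batch grand total — Σ batch = 271.4 t; LOI loss = Σ batch·LOI = 21.39 t; as yield: glass ÷ batch → 92.12%.

Revised batch per 250.0 t glaze:
  alumina hydrate: 33.41 t
  zircon: 37.13 t
  TiO2: 26.80 t
  silica sand: 143.6 t
  SrCO3: 30.48 t
Total batch = 271.4 t; LOI loss = 21.39 t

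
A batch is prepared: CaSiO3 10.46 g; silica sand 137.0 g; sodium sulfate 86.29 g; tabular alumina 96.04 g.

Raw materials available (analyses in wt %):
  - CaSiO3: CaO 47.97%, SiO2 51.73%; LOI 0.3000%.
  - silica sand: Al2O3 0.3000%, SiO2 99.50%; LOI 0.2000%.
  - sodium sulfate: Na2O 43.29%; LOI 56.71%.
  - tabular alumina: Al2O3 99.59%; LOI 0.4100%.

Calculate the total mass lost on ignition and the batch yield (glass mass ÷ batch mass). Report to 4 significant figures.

LOI loss = 49.63 g; glass = 280.2 g; yield = 84.95%

In-progress results appear rounded to 4 significant figures. All internal work carries full float precision throughout — a single rounding completes each reported number; the derived quantities, which include the yield, ignition loss, the four compositions, glass mass, the totals, are carried in full precision, exactly as printed in the problem or the answer, from the weighed amounts on 280.2 g of glass.
LOI of each material in turn:
  CaSiO3: 10.46 × 0.003000 = 0.03138 g
  silica sand: 137.0 × 0.002000 = 0.2740 g
  sodium sulfate: 86.29 × 0.5671 = 48.94 g
  tabular alumina: 96.04 × 0.004100 = 0.3938 g
Total LOI = 49.63 g
Glass = batch − LOI = 329.8 − 49.63 = 280.2 g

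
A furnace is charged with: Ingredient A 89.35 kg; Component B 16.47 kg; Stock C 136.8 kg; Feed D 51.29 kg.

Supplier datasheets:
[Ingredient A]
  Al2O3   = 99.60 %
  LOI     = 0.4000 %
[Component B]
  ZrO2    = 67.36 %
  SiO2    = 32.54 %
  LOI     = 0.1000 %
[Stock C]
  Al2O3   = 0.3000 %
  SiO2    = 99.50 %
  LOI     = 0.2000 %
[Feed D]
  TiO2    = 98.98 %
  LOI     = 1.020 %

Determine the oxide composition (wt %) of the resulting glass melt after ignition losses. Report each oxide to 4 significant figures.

Glass mass = 292.7 kg (batch 293.9 − LOI 1.171).
Composition: Al2O3 30.54%, ZrO2 3.790%, SiO2 48.33%, TiO2 17.34%

Every computation runs at full float precision from start to finish; mid-chain values are shown rounded to 4 significant figures in the working; each reported number is rounded only once. Derived quantities are re-derived from the weighed amounts per 292.7 kg of glass at exact precision (net glass mass, four oxide percentages, LOI, the totals, the yield) as given in the question or the answer.
Per-oxide mass from batch:
  Al2O3: 89.35·0.9960 + 136.8·0.003000 = 89.40 kg
  ZrO2: 16.47·0.6736 = 11.09 kg
  SiO2: 16.47·0.3254 + 136.8·0.9950 = 141.5 kg
  TiO2: 51.29·0.9898 = 50.77 kg
LOI: 89.35·0.004000 + 16.47·0.001000 + 136.8·0.002000 + 51.29·0.01020 = 1.171 kg
Glass mass = batch − LOI = 293.9 − 1.171 = 292.7 kg (the oxide masses sum to this)
oxide / glass × 100 gives the wt %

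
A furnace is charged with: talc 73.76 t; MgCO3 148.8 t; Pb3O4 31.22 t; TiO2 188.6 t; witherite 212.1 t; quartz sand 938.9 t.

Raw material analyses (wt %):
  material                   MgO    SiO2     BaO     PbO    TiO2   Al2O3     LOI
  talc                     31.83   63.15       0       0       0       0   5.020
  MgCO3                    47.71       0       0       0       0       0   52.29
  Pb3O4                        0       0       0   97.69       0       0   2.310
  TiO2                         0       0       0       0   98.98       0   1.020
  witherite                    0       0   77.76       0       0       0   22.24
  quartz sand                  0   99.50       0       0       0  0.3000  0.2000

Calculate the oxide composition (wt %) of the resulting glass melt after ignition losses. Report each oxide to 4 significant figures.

Each numeric step holds full precision end to end; working values appear with 4-significant-figure rounding across the worked steps. Every reported result takes a single rounding. The derived quantities (the totals, six oxide percentages, LOI, net glass mass, yield) are re-derived at full float precision from the weighed amounts on 1460 t of glass, as set out in the question or the answer.
Oxide masses out of the charge:
  MgO: 73.76·0.3183 + 148.8·0.4771 = 94.47 t
  SiO2: 73.76·0.6315 + 938.9·0.9950 = 980.8 t
  BaO: 212.1·0.7776 = 164.9 t
  PbO: 31.22·0.9769 = 30.50 t
  TiO2: 188.6·0.9898 = 186.7 t
  Al2O3: 938.9·0.003000 = 2.817 t
LOI: 73.76·0.05020 + 148.8·0.5229 + 31.22·0.02310 + 188.6·0.01020 + 212.1·0.2224 + 938.9·0.002000 = 133.2 t
Resulting glass, batch − LOI: 1593 − 133.2 = 1460 t (matching Σ of the oxides)
percent share: oxide ÷ glass, ×100

Glass mass = 1460 t (batch 1593 − LOI 133.2).
Composition: MgO 6.470%, SiO2 67.17%, BaO 11.30%, PbO 2.089%, TiO2 12.78%, Al2O3 0.1929%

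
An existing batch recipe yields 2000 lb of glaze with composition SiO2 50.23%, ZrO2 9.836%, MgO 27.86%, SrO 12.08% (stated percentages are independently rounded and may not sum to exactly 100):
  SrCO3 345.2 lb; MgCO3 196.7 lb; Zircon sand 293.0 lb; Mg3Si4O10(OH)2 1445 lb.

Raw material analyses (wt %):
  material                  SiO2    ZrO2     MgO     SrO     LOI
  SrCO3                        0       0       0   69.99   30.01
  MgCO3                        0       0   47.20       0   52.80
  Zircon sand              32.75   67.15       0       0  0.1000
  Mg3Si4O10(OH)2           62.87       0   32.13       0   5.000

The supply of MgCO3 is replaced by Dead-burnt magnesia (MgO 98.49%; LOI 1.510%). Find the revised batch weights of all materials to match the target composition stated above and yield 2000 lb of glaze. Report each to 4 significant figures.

Intermediates appear rounded off to 4 significant figures when written out. All internal work carries full precision end to end — every reported value is rounded exactly once. All derived quantities are computed from the batch weights at 2000 lb of glass in exact precision (the four compositions, totals, net glass mass, yield, ignition loss), as given in either problem or answer.
The oxide mass targets at 2000 lb glaze:
  SiO2: 50.23% × 2000 = 1005 lb
  ZrO2: 9.836% × 2000 = 196.7 lb
  MgO: 27.86% × 2000 = 557.2 lb
  SrO: 12.08% × 2000 = 241.6 lb
Sums-versus-targets review per the reported batch figures, on the stated basis (target by target, the sums agree once rounding is allowed for):
  SiO2: 293.0·0.3275 + 1445·0.6287 = 1004 lb (target 1005 lb)
  ZrO2: 293.0·0.6715 = 196.7 lb (target 196.7 lb)
  MgO: 94.25·0.9849 + 1445·0.3213 = 557.1 lb (target 557.2 lb)
  SrO: 345.2·0.6999 = 241.6 lb (target 241.6 lb)
Consistency of the glass mass: net batch after ignition = 2000 lb (targets for the oxides total 2000 lb; against the stated basis, 2000 lb — any gap is answer rounding).
Summing the batch: Σ batch = 2177 lb; ignition loss, Σ(batch × LOI) = 177.6 lb; glass ÷ batch gives a yield of 91.85%.

Revised batch per 2000 lb glaze:
  SrCO3: 345.2 lb
  Dead-burnt magnesia: 94.25 lb
  Zircon sand: 293.0 lb
  Mg3Si4O10(OH)2: 1445 lb
Total batch = 2177 lb; LOI loss = 177.6 lb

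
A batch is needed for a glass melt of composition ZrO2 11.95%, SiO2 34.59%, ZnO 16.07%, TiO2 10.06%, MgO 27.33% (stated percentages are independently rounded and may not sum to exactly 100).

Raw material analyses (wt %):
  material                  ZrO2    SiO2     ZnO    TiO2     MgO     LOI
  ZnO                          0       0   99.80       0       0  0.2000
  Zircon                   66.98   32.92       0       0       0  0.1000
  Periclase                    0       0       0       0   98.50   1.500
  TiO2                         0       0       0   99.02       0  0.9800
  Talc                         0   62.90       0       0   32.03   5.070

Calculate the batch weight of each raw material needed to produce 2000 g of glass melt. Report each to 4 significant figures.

Batch per 2000 g glass melt:
  ZnO: 322.0 g
  Zircon: 356.8 g
  Periclase: 258.0 g
  TiO2: 203.2 g
  Talc: 913.1 g
Total batch = 2053 g; LOI loss = 53.16 g; yield = 97.41%

Intermediates appear rounded off to 4 significant figures when written out; exact precision is carried in every operation; exactly one rounding goes into each reported result. Derived quantities (five oxide percentages, glass mass, LOI, yield, the totals) are rebuilt in full precision from the weighed amounts per 2000 g of glass exactly as shown in question or answer.
Target oxide masses per 2000 g glass melt:
  ZrO2: 11.95% × 2000 = 239.0 g
  SiO2: 34.59% × 2000 = 691.8 g
  ZnO: 16.07% × 2000 = 321.4 g
  TiO2: 10.06% × 2000 = 201.2 g
  MgO: 27.33% × 2000 = 546.6 g
Sums-versus-targets review working from each reported weight, per the basis as stated (delivered sums recover each target net of answer rounding effects):
  ZrO2: 356.8·0.6698 = 239.0 g (target 239.0 g)
  SiO2: 356.8·0.3292 + 913.1·0.6290 = 691.8 g (target 691.8 g)
  ZnO: 322.0·0.9980 = 321.4 g (target 321.4 g)
  TiO2: 203.2·0.9902 = 201.2 g (target 201.2 g)
  MgO: 258.0·0.9850 + 913.1·0.3203 = 546.6 g (target 546.6 g)
Glass-mass sanity pass: batch Σ − ignition loss = 2000 g (the Σ of target masses is 2000 g; versus the stated basis of 2000 g — a pure rounding effect).
Adding the batch up: Σ batch = 2053 g; Σ batch·LOI gives LOI loss = 53.16 g; glass ÷ batch gives a yield of 97.41%.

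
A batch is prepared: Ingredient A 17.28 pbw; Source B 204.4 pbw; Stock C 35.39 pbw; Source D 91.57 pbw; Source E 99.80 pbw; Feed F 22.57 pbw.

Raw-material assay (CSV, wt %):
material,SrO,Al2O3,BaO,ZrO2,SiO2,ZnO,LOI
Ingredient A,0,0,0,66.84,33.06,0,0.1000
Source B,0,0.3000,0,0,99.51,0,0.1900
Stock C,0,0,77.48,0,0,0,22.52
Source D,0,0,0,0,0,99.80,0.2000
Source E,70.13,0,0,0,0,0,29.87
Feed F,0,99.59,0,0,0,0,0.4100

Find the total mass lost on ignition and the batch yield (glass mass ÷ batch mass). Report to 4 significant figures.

LOI loss = 38.46 pbw; glass = 432.5 pbw; yield = 91.83%

The working math maintains full float precision from start to finish — the intermediate values are displayed with 4-significant-digit rounding alongside each step — every reported number is rounded a single time — the derived quantities are re-derived using the weight values for 432.5 pbw of glass at exact precision (the totals, ignition loss, yield, net glass mass, the six compositions), as given in either problem or answer.
Each material's LOI contribution:
  Ingredient A: 17.28 × 0.001000 = 0.01728 pbw
  Source B: 204.4 × 0.001900 = 0.3884 pbw
  Stock C: 35.39 × 0.2252 = 7.970 pbw
  Source D: 91.57 × 0.002000 = 0.1831 pbw
  Source E: 99.80 × 0.2987 = 29.81 pbw
  Feed F: 22.57 × 0.004100 = 0.09254 pbw
Total LOI = 38.46 pbw
Glass = batch − LOI = 471.0 − 38.46 = 432.5 pbw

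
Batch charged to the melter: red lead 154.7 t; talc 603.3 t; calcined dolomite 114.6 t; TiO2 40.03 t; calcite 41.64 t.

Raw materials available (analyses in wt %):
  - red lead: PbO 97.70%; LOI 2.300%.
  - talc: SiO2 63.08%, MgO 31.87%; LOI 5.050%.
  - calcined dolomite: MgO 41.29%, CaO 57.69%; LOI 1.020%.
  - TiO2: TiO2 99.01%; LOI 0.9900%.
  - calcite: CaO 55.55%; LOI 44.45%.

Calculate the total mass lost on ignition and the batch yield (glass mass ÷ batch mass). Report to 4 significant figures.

LOI loss = 54.10 t; glass = 900.2 t; yield = 94.33%

Intermediates appear, rounded to 4 significant digits, alongside each step — all arithmetic runs at full float precision end to end — each reported figure takes a single rounding. Derived quantities (LOI, the totals, net glass mass, yield, the five compositions) are carried from the batch weights per 900.2 t of glass at full precision, exactly as shown in the question or the answer.
Per-material ignition loss:
  red lead: 154.7 × 0.02300 = 3.558 t
  talc: 603.3 × 0.05050 = 30.47 t
  calcined dolomite: 114.6 × 0.01020 = 1.169 t
  TiO2: 40.03 × 0.009900 = 0.3963 t
  calcite: 41.64 × 0.4445 = 18.51 t
Total LOI = 54.10 t
Glass = batch − LOI = 954.3 − 54.10 = 900.2 t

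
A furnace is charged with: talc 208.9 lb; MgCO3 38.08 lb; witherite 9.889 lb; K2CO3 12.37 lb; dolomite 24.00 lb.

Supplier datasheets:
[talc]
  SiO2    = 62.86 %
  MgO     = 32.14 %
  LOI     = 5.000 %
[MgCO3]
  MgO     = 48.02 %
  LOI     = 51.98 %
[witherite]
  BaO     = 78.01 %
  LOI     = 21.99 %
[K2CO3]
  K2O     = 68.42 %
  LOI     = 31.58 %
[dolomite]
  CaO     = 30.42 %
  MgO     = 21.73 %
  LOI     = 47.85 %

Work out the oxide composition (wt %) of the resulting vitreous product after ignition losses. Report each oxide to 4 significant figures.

Glass mass = 245.4 lb (batch 293.2 − LOI 47.80).
Composition: CaO 2.975%, SiO2 53.50%, MgO 36.93%, BaO 3.143%, K2O 3.448%

Full float precision is carried all the way through — intermediates appear with 4-significant-digit rounding between the steps; exactly one rounding goes into every reported figure. All derived quantities are rebuilt in exact precision (the yield, glass mass, ignition loss, totals, five oxide percentages) starting from the weights at 245.4 lb of glass exactly as shown in the problem or answer text.
Per-oxide mass from batch:
  CaO: 24.00·0.3042 = 7.301 lb
  SiO2: 208.9·0.6286 = 131.3 lb
  MgO: 208.9·0.3214 + 38.08·0.4802 + 24.00·0.2173 = 90.64 lb
  BaO: 9.889·0.7801 = 7.714 lb
  K2O: 12.37·0.6842 = 8.464 lb
LOI: 208.9·0.05000 + 38.08·0.5198 + 9.889·0.2199 + 12.37·0.3158 + 24.00·0.4785 = 47.80 lb
Glass = total batch minus LOI = 293.2 − 47.80 = 245.4 lb (= Σ oxide masses)
each wt % is 100 × oxide ÷ glass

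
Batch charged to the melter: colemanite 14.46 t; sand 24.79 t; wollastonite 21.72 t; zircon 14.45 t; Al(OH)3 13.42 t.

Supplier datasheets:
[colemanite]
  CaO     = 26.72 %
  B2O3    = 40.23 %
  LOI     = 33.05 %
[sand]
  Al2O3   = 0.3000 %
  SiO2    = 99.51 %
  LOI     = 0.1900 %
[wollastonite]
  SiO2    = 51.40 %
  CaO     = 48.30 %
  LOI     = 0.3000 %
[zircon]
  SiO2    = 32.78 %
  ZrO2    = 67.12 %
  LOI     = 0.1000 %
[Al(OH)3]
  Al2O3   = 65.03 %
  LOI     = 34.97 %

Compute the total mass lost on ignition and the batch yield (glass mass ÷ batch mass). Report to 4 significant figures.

Values along the way appear with 4-significant-digit rounding alongside each step. All arithmetic runs at full precision through the solve; a single rounding finalizes every reported result; the derived quantities, including LOI, yield, totals, glass mass, five oxide percentages, are carried from the weighed amounts at 79.24 t of glass at exact precision, precisely as stated by question or answer.
Loss on ignition, line by line:
  colemanite: 14.46 × 0.3305 = 4.779 t
  sand: 24.79 × 0.001900 = 0.04710 t
  wollastonite: 21.72 × 0.003000 = 0.06516 t
  zircon: 14.45 × 0.001000 = 0.01445 t
  Al(OH)3: 13.42 × 0.3497 = 4.693 t
Total LOI = 9.599 t
Glass = batch − LOI = 88.84 − 9.599 = 79.24 t

LOI loss = 9.599 t; glass = 79.24 t; yield = 89.20%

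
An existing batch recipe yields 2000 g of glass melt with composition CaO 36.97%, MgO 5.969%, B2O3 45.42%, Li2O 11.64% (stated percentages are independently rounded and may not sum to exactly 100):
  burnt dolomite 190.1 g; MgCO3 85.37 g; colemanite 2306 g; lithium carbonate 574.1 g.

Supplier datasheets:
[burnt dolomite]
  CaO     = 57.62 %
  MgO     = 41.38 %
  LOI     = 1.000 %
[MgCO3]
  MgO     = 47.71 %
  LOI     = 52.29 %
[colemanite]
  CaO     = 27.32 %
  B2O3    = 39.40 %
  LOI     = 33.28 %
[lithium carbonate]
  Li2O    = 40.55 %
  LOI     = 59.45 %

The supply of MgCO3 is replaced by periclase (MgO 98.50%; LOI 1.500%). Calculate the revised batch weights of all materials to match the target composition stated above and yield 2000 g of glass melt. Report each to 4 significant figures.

All internal work runs at full float precision at each step. Rounding to 4 significant digits governs every mid-chain value as shown; exactly one rounding is applied to each reported number; the derived quantities are re-derived starting from the weights for 2000 g of glass at exact precision (the totals, four oxide percentages, the yield, LOI, glass mass), as quoted within the problem or the answer.
The oxide mass targets at 2000 g glass melt:
  CaO: 36.97% × 2000 = 739.4 g
  MgO: 5.969% × 2000 = 119.4 g
  B2O3: 45.42% × 2000 = 908.4 g
  Li2O: 11.64% × 2000 = 232.8 g
A balance pass over the oxides, from the weights as reported, per the basis as stated (sum by sum, the targets are met within answer rounding):
  CaO: 190.1·0.5762 + 2306·0.2732 = 739.5 g (target 739.4 g)
  MgO: 190.1·0.4138 + 41.35·0.9850 = 119.4 g (target 119.4 g)
  B2O3: 2306·0.3940 = 908.6 g (target 908.4 g)
  Li2O: 574.1·0.4055 = 232.8 g (target 232.8 g)
Consistency of the glass mass: net batch after ignition = 2000 g (oxide target masses add up to 2000 g; the stated basis being 2000 g — deltas are rounding alone).
Whole-batch sum: Σ batch = 3112 g; LOI loss = Σ batch·LOI = 1111 g; yield, glass over the total, = 64.29%.

Revised batch per 2000 g glass melt:
  burnt dolomite: 190.1 g
  periclase: 41.35 g
  colemanite: 2306 g
  lithium carbonate: 574.1 g
Total batch = 3112 g; LOI loss = 1111 g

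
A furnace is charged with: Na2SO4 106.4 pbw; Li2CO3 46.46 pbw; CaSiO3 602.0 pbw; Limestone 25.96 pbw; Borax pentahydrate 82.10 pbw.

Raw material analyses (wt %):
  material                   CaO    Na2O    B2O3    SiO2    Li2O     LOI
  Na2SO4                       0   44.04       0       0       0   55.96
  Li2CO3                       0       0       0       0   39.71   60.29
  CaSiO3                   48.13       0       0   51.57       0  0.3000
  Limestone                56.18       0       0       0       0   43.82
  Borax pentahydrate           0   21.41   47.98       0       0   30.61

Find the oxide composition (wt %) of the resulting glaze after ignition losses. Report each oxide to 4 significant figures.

Rounding to four significant digits applies to each in-between result as printed — the whole derivation runs at exact precision from start to finish. Each reported value carries a single rounding — derived quantities are recomputed at exact precision (the yield, ignition loss, five oxide percentages, glass mass, totals) starting from the weights at 737.1 pbw of glass, as given in question or answer.
Oxide-by-oxide delivered mass:
  CaO: 602.0·0.4813 + 25.96·0.5618 = 304.3 pbw
  Na2O: 106.4·0.4404 + 82.10·0.2141 = 64.44 pbw
  B2O3: 82.10·0.4798 = 39.39 pbw
  SiO2: 602.0·0.5157 = 310.5 pbw
  Li2O: 46.46·0.3971 = 18.45 pbw
LOI: 106.4·0.5596 + 46.46·0.6029 + 602.0·0.003000 + 25.96·0.4382 + 82.10·0.3061 = 125.9 pbw
The glass mass, total less LOI, = 862.9 − 125.9 = 737.1 pbw (equal to the oxide-mass sum)
each oxide over glass, ×100, is wt %

Glass mass = 737.1 pbw (batch 862.9 − LOI 125.9).
Composition: CaO 41.29%, Na2O 8.742%, B2O3 5.344%, SiO2 42.12%, Li2O 2.503%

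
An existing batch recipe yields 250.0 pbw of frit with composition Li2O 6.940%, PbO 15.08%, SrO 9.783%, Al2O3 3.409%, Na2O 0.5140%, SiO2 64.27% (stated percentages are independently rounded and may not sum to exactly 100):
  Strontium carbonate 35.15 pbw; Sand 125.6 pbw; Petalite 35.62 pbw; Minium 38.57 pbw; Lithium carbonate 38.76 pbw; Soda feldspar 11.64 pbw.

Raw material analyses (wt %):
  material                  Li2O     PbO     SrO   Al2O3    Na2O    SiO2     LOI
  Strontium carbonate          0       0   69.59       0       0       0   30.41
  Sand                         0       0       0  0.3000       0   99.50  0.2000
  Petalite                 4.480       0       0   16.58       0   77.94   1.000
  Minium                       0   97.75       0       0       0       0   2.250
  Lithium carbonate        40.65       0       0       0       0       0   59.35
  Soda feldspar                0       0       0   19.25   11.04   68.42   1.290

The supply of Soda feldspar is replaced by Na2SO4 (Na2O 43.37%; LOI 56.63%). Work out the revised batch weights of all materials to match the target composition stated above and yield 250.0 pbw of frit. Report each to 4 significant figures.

Revised batch per 250.0 pbw frit:
  Strontium carbonate: 35.15 pbw
  Sand: 123.0 pbw
  Petalite: 49.18 pbw
  Minium: 38.57 pbw
  Lithium carbonate: 37.26 pbw
  Na2SO4: 2.963 pbw
Total batch = 286.1 pbw; LOI loss = 36.09 pbw

All arithmetic carries full float precision from start to finish. Mid-chain values appear rounded to four significant digits on the page. Each reported result includes exactly one rounding — derived quantities are carried starting from the weights at 250.0 pbw of glass in exact precision (glass mass, totals, the yield, six oxide percentages, LOI) as given in the problem or answer text.
Per-oxide target masses for 250.0 pbw frit:
  Li2O: 6.940% × 250.0 = 17.35 pbw
  PbO: 15.08% × 250.0 = 37.70 pbw
  SrO: 9.783% × 250.0 = 24.46 pbw
  Al2O3: 3.409% × 250.0 = 8.522 pbw
  Na2O: 0.5140% × 250.0 = 1.285 pbw
  SiO2: 64.27% × 250.0 = 160.7 pbw
Oxide-by-oxide audit given the weights on record, versus the basis set out (sum by sum, the targets are met inside rounding margins):
  Li2O: 49.18·0.04480 + 37.26·0.4065 = 17.35 pbw (target 17.35 pbw)
  PbO: 38.57·0.9775 = 37.70 pbw (target 37.70 pbw)
  SrO: 35.15·0.6959 = 24.46 pbw (target 24.46 pbw)
  Al2O3: 123.0·0.003000 + 49.18·0.1658 = 8.523 pbw (target 8.522 pbw)
  Na2O: 2.963·0.4337 = 1.285 pbw (target 1.285 pbw)
  SiO2: 123.0·0.9950 + 49.18·0.7794 = 160.7 pbw (target 160.7 pbw)
Glass-mass sanity pass: Σ batch − LOI loss = 250.0 pbw (the Σ of target masses is 250.0 pbw; versus the stated basis of 250.0 pbw — deltas are rounding alone).
Batch grand total — Σ batch = 286.1 pbw; loss to ignition Σ batch·LOI = 36.09 pbw; the yield ratio, glass ÷ batch: 87.39%.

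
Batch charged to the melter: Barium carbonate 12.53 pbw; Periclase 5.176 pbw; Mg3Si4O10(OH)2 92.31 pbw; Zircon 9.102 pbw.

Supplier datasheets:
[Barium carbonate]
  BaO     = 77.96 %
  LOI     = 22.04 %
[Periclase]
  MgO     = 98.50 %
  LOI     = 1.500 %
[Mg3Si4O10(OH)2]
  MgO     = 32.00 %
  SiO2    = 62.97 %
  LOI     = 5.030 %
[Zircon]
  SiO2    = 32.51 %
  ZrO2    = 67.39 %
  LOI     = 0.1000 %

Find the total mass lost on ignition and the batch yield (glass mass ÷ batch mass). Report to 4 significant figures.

Rounding to four significant figures applies to each mid-chain value as printed; the whole derivation maintains exact precision at every stage; every reported value is rounded once only — all derived quantities, including the yield, the four compositions, net glass mass, LOI, the totals, are re-derived using the weight values per 111.6 pbw of glass at full precision, as set out in either problem or answer.
Ignition loss by material:
  Barium carbonate: 12.53 × 0.2204 = 2.762 pbw
  Periclase: 5.176 × 0.01500 = 0.07764 pbw
  Mg3Si4O10(OH)2: 92.31 × 0.05030 = 4.643 pbw
  Zircon: 9.102 × 0.001000 = 0.009102 pbw
Total LOI = 7.492 pbw
Glass = batch − LOI = 119.1 − 7.492 = 111.6 pbw

LOI loss = 7.492 pbw; glass = 111.6 pbw; yield = 93.71%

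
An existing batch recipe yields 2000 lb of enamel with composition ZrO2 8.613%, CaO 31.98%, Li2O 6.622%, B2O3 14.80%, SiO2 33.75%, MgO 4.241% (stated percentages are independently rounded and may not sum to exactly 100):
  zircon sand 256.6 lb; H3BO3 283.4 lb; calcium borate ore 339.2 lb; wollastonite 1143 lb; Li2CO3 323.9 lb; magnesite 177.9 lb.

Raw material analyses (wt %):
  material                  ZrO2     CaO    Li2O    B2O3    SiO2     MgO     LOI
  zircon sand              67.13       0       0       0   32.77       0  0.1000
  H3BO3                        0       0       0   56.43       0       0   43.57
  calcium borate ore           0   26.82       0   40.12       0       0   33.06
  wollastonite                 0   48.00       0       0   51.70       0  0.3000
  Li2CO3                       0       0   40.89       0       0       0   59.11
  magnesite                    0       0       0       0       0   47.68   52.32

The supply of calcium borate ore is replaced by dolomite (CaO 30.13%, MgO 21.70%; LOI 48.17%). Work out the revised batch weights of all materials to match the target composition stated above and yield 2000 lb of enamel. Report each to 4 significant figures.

Revised batch per 2000 lb enamel:
  zircon sand: 256.6 lb
  H3BO3: 524.5 lb
  dolomite: 302.0 lb
  wollastonite: 1143 lb
  Li2CO3: 323.9 lb
  magnesite: 40.47 lb
Total batch = 2590 lb; LOI loss = 590.3 lb

The whole derivation carries full precision in every operation; in-progress results are printed, with 4-significant-figure rounding, between the steps — each reported result takes exactly one rounding — the derived quantities are computed starting from the weights for 2000 lb of glass at full float precision (six oxide percentages, LOI, yield, totals, glass mass), exactly as printed in problem or answer.
The oxide mass targets at 2000 lb enamel:
  ZrO2: 8.613% × 2000 = 172.3 lb
  CaO: 31.98% × 2000 = 639.6 lb
  Li2O: 6.622% × 2000 = 132.4 lb
  B2O3: 14.80% × 2000 = 296.0 lb
  SiO2: 33.75% × 2000 = 675.0 lb
  MgO: 4.241% × 2000 = 84.82 lb
Mass-balance tally per oxide given the weights on record, at the basis given (delivered sums recover each target up to rounding of the answer):
  ZrO2: 256.6·0.6713 = 172.3 lb (target 172.3 lb)
  CaO: 302.0·0.3013 + 1143·0.4800 = 639.6 lb (target 639.6 lb)
  Li2O: 323.9·0.4089 = 132.4 lb (target 132.4 lb)
  B2O3: 524.5·0.5643 = 296.0 lb (target 296.0 lb)
  SiO2: 256.6·0.3277 + 1143·0.5170 = 675.0 lb (target 675.0 lb)
  MgO: 302.0·0.2170 + 40.47·0.4768 = 84.83 lb (target 84.82 lb)
Glass-mass bookkeeping: Σ batch − LOI loss = 2000 lb (targets for the oxides total 2000 lb; the stated basis being 2000 lb — rounding explains the deltas).
Adding the batch up: Σ batch = 2590 lb; the LOI term Σ batch·LOI equals 590.3 lb; the yield ratio, glass ÷ batch: 77.21%.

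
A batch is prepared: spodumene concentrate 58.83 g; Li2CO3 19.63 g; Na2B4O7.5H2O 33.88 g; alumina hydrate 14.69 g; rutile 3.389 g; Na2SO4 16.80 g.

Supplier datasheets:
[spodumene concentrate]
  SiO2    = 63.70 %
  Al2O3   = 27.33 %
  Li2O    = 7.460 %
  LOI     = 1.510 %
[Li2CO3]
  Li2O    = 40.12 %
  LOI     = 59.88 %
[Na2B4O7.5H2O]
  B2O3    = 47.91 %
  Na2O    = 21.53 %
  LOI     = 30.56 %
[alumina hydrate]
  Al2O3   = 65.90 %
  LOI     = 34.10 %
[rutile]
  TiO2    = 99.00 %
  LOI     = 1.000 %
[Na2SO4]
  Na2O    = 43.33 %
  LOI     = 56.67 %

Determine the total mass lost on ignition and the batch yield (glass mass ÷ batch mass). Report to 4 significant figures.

The whole derivation carries full precision at all times; working values appear rounded to four significant figures on the page; every reported figure is rounded only once — all derived quantities are recomputed using the weight values at 109.7 g of glass at exact precision (the six compositions, totals, net glass mass, yield, LOI), as written in the question or the answer.
Ignition loss by material:
  spodumene concentrate: 58.83 × 0.01510 = 0.8883 g
  Li2CO3: 19.63 × 0.5988 = 11.75 g
  Na2B4O7.5H2O: 33.88 × 0.3056 = 10.35 g
  alumina hydrate: 14.69 × 0.3410 = 5.009 g
  rutile: 3.389 × 0.01000 = 0.03389 g
  Na2SO4: 16.80 × 0.5667 = 9.521 g
Total LOI = 37.56 g
Glass = batch − LOI = 147.2 − 37.56 = 109.7 g

LOI loss = 37.56 g; glass = 109.7 g; yield = 74.49%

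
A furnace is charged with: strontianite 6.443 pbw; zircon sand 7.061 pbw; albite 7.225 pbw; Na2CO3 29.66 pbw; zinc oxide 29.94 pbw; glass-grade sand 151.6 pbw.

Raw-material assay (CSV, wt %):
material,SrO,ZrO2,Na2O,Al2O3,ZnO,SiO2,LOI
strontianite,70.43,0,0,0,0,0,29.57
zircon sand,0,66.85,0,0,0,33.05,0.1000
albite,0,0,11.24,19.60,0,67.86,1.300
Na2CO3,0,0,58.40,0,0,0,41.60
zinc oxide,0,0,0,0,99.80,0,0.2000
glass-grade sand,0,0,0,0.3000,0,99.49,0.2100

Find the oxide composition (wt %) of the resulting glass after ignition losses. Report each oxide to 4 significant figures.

Glass mass = 217.2 pbw (batch 231.9 − LOI 14.72).
Composition: SrO 2.089%, ZrO2 2.173%, Na2O 8.349%, Al2O3 0.8613%, ZnO 13.76%, SiO2 72.77%

Each numeric step carries full precision from first step to last; the intermediate values appear rounded off to 4 significant figures in the printout; every reported figure carries a single rounding. Derived quantities, which include the yield, glass mass, six oxide percentages, the totals, LOI, are carried in exact precision, precisely as stated by the problem or the answer, using the weight values for 217.2 pbw of glass.
Delivered oxide masses:
  SrO: 6.443·0.7043 = 4.538 pbw
  ZrO2: 7.061·0.6685 = 4.720 pbw
  Na2O: 7.225·0.1124 + 29.66·0.5840 = 18.13 pbw
  Al2O3: 7.225·0.1960 + 151.6·0.003000 = 1.871 pbw
  ZnO: 29.94·0.9980 = 29.88 pbw
  SiO2: 7.061·0.3305 + 7.225·0.6786 + 151.6·0.9949 = 158.1 pbw
LOI: 6.443·0.2957 + 7.061·0.001000 + 7.225·0.01300 + 29.66·0.4160 + 29.94·0.002000 + 151.6·0.002100 = 14.72 pbw
Glass mass = batch − LOI = 231.9 − 14.72 = 217.2 pbw (consistent with Σ oxide mass)
each wt % is 100 × oxide ÷ glass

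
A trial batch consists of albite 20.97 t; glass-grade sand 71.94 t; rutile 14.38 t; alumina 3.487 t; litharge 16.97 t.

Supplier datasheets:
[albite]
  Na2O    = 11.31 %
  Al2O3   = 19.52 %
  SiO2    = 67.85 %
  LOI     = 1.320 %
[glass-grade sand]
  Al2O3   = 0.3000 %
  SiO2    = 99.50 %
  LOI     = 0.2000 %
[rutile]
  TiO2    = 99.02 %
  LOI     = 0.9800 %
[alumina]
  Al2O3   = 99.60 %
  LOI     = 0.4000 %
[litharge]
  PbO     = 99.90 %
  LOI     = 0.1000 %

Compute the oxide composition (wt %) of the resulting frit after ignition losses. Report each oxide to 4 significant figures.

The intermediate values are displayed (rounded to 4 significant digits) between the steps — full float precision is kept throughout; each reported figure includes exactly one rounding. All derived quantities are rebuilt using the weight values per 127.2 t of glass in exact precision (five oxide percentages, the totals, yield, net glass mass, LOI) as they appear in the question or the answer.
Mass of each oxide from the mix:
  Na2O: 20.97·0.1131 = 2.372 t
  PbO: 16.97·0.9990 = 16.95 t
  Al2O3: 20.97·0.1952 + 71.94·0.003000 + 3.487·0.9960 = 7.782 t
  SiO2: 20.97·0.6785 + 71.94·0.9950 = 85.81 t
  TiO2: 14.38·0.9902 = 14.24 t
LOI: 20.97·0.01320 + 71.94·0.002000 + 14.38·0.009800 + 3.487·0.004000 + 16.97·0.001000 = 0.5925 t
Glass mass = batch − LOI = 127.7 − 0.5925 = 127.2 t (= Σ oxide masses)
percent by weight: oxide/glass ×100

Glass mass = 127.2 t (batch 127.7 − LOI 0.5925).
Composition: Na2O 1.865%, PbO 13.33%, Al2O3 6.120%, SiO2 67.48%, TiO2 11.20%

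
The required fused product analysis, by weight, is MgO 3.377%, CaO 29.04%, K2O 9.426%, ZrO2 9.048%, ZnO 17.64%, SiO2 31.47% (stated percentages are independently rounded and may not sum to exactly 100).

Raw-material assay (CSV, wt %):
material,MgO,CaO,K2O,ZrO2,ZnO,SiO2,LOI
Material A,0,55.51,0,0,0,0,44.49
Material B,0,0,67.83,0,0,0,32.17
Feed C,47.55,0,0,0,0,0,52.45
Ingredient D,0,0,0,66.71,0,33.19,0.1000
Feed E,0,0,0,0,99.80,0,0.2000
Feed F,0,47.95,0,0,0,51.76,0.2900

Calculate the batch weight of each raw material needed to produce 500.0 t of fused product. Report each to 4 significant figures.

Working values are printed (rounded to 4 significant digits) alongside each step. Full float precision is carried at each step — every reported number takes exactly one rounding. Derived quantities, including net glass mass, totals, yield, the six compositions, ignition loss, are rebuilt from the weighed amounts for 500.0 t of glass in full float precision precisely as stated by question or answer.
Per-oxide target masses for 500.0 t fused product:
  MgO: 3.377% × 500.0 = 16.89 t
  CaO: 29.04% × 500.0 = 145.2 t
  K2O: 9.426% × 500.0 = 47.13 t
  ZrO2: 9.048% × 500.0 = 45.24 t
  ZnO: 17.64% × 500.0 = 88.20 t
  SiO2: 31.47% × 500.0 = 157.4 t
Mass-balance tally per oxide with the batch weights as given, on the stated basis (every target is met by its sum modulo rounding of the values):
  MgO: 35.51·0.4755 = 16.89 t (target 16.89 t)
  CaO: 36.54·0.5551 + 260.5·0.4795 = 145.2 t (target 145.2 t)
  K2O: 69.48·0.6783 = 47.13 t (target 47.13 t)
  ZrO2: 67.82·0.6671 = 45.24 t (target 45.24 t)
  ZnO: 88.38·0.9980 = 88.20 t (target 88.20 t)
  SiO2: 67.82·0.3319 + 260.5·0.5176 = 157.3 t (target 157.4 t)
Glass-mass closure: total charge less LOI = 500.0 t (the Σ of target masses is 500.0 t; the stated basis being 500.0 t — differing by rounding only).
Batch grand total — Σ batch = 558.2 t; Σ batch·LOI gives LOI loss = 58.23 t; yield = glass ÷ total batch = 89.57%.

Batch per 500.0 t fused product:
  Material A: 36.54 t
  Material B: 69.48 t
  Feed C: 35.51 t
  Ingredient D: 67.82 t
  Feed E: 88.38 t
  Feed F: 260.5 t
Total batch = 558.2 t; LOI loss = 58.23 t; yield = 89.57%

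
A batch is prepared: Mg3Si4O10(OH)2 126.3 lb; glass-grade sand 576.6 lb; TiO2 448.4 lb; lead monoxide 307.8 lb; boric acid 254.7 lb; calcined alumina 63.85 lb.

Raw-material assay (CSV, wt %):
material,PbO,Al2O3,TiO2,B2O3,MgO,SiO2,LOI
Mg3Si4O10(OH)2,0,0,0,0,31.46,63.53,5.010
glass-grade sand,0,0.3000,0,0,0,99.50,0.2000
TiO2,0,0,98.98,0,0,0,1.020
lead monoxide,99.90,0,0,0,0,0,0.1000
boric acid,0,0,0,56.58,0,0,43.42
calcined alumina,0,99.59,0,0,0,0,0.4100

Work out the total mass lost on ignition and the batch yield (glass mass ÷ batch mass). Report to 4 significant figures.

Every computation maintains full float precision from first step to last. Values along the way appear, with 4-significant-digit rounding, between the steps; a single rounding yields every reported result; all derived quantities are re-derived from the batch weights on 1654 lb of glass in exact precision (the totals, ignition loss, yield, the six compositions, glass mass), as given in the problem or answer text.
Ignition loss by material:
  Mg3Si4O10(OH)2: 126.3 × 0.05010 = 6.328 lb
  glass-grade sand: 576.6 × 0.002000 = 1.153 lb
  TiO2: 448.4 × 0.01020 = 4.574 lb
  lead monoxide: 307.8 × 0.001000 = 0.3078 lb
  boric acid: 254.7 × 0.4342 = 110.6 lb
  calcined alumina: 63.85 × 0.004100 = 0.2618 lb
Total LOI = 123.2 lb
Glass = batch − LOI = 1778 − 123.2 = 1654 lb

LOI loss = 123.2 lb; glass = 1654 lb; yield = 93.07%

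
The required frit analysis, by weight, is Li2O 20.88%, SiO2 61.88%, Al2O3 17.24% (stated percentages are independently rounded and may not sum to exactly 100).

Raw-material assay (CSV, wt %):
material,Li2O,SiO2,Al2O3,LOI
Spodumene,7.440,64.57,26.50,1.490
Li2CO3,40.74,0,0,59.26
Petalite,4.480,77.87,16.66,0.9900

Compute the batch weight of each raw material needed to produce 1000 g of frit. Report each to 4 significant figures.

The working math runs at full float precision throughout — working values are displayed (rounded to four significant digits) on the page; a single rounding completes each reported result. The derived quantities (LOI, three oxide percentages, the totals, glass mass, yield) are computed from the batch weights for 1000 g of glass in exact precision precisely as stated by the question or the answer.
The oxide mass targets at 1000 g frit:
  Li2O: 20.88% × 1000 = 208.8 g
  SiO2: 61.88% × 1000 = 618.8 g
  Al2O3: 17.24% × 1000 = 172.4 g
Per-oxide balance check given the weights on record, per the basis as stated (target by target, the sums agree up to rounding of the answer):
  Li2O: 315.4·0.07440 + 396.3·0.4074 + 533.1·0.04480 = 208.8 g (target 208.8 g)
  SiO2: 315.4·0.6457 + 533.1·0.7787 = 618.8 g (target 618.8 g)
  Al2O3: 315.4·0.2650 + 533.1·0.1666 = 172.4 g (target 172.4 g)
Mass balance on the glass: batch Σ − ignition loss = 1000 g (per-oxide target masses sum to 1000 g; the stated basis being 1000 g — deltas are rounding alone).
Whole-batch sum: Σ batch = 1245 g; LOI loss = Σ batch·LOI = 244.8 g; the yield ratio, glass ÷ batch: 80.33%.

Batch per 1000 g frit:
  Spodumene: 315.4 g
  Li2CO3: 396.3 g
  Petalite: 533.1 g
Total batch = 1245 g; LOI loss = 244.8 g; yield = 80.33%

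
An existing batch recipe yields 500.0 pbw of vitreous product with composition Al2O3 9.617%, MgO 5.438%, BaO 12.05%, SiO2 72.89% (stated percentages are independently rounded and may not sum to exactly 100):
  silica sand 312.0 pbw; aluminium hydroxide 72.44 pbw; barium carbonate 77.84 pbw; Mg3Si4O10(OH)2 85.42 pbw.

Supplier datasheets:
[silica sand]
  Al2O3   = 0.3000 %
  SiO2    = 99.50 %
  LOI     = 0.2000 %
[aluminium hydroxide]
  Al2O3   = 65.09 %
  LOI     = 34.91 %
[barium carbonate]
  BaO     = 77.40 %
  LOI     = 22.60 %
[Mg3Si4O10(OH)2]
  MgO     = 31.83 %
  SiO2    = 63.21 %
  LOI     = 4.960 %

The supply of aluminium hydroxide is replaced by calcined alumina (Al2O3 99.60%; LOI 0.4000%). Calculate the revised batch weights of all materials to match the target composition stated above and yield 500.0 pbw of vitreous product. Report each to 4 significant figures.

All internal work carries full float precision all the way through; mid-chain values appear with 4-significant-digit rounding in the printout; each reported result is rounded a single time; the derived quantities, including net glass mass, the four compositions, totals, the yield, LOI, are re-derived from the weighed amounts per 500.0 pbw of glass at exact precision precisely as stated by problem or answer.
Target masses of each oxide per 500.0 pbw vitreous product:
  Al2O3: 9.617% × 500.0 = 48.08 pbw
  MgO: 5.438% × 500.0 = 27.19 pbw
  BaO: 12.05% × 500.0 = 60.25 pbw
  SiO2: 72.89% × 500.0 = 364.4 pbw
Checking each oxide sum on the weights just shown, at the basis given (summed amounts equal target values exact up to rounding of places):
  Al2O3: 312.0·0.003000 + 47.34·0.9960 = 48.09 pbw (target 48.08 pbw)
  MgO: 85.42·0.3183 = 27.19 pbw (target 27.19 pbw)
  BaO: 77.84·0.7740 = 60.25 pbw (target 60.25 pbw)
  SiO2: 312.0·0.9950 + 85.42·0.6321 = 364.4 pbw (target 364.4 pbw)
Glass mass check: total batch − LOI = 500.0 pbw (the targets, summed, come to 500.0 pbw; the stated basis being 500.0 pbw — a pure rounding effect).
Summing the batch: Σ batch = 522.6 pbw; the LOI term Σ batch·LOI equals 22.64 pbw; yield = glass ÷ total batch = 95.67%.

Revised batch per 500.0 pbw vitreous product:
  silica sand: 312.0 pbw
  calcined alumina: 47.34 pbw
  barium carbonate: 77.84 pbw
  Mg3Si4O10(OH)2: 85.42 pbw
Total batch = 522.6 pbw; LOI loss = 22.64 pbw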